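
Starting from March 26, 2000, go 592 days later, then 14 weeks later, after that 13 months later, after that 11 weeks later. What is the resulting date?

Counting forward 592 days from March 26, 2000:
March has 31 days, so 31 − 26 = 5 days remain after March 26, 2000; 592 − 5 = 587 left.
April 2000 has 30 days: 587 − 30 = 557 left.
May 2000 has 31 days: 557 − 31 = 526 left.
June 2000 has 30 days: 526 − 30 = 496 left.
July 2000 has 31 days: 496 − 31 = 465 left.
August 2000 has 31 days: 465 − 31 = 434 left.
September 2000 has 30 days: 434 − 30 = 404 left.
October 2000 has 31 days: 404 − 31 = 373 left.
November 2000 has 30 days: 373 − 30 = 343 left.
December 2000 has 31 days: 343 − 31 = 312 left.
January 2001 has 31 days: 312 − 31 = 281 left.
February 2001 has 28 days (2001 is not a leap year): 281 − 28 = 253 left.
March 2001 has 31 days: 253 − 31 = 222 left.
April 2001 has 30 days: 222 − 30 = 192 left.
May 2001 has 31 days: 192 − 31 = 161 left.
June 2001 has 30 days: 161 − 30 = 131 left.
July 2001 has 31 days: 131 − 31 = 100 left.
August 2001 has 31 days: 100 − 31 = 69 left.
September 2001 has 30 days: 69 − 30 = 39 left.
October 2001 has 31 days: 39 − 31 = 8 left.
8 days into November 2001 → November 8, 2001.
Adding 14 weeks (= 98 days) from November 8, 2001:
November has 30 days, so 30 − 8 = 22 days remain after November 8, 2001; 98 − 22 = 76 left.
December 2001 has 31 days: 76 − 31 = 45 left.
January 2002 has 31 days: 45 − 31 = 14 left.
14 days into February 2002 → February 14, 2002.
Counting forward 13 months from February 14, 2002:
month 2 + 13 = 15, which is month 3 of year 2003 → March 2003.
Day 14 is valid in March, giving March 14, 2003.
Adding 11 weeks (= 77 days) from March 14, 2003:
March has 31 days, so 31 − 14 = 17 days remain after March 14, 2003; 77 − 17 = 60 left.
April 2003 has 30 days: 60 − 30 = 30 left.
30 days into May 2003 → May 30, 2003.

May 30, 2003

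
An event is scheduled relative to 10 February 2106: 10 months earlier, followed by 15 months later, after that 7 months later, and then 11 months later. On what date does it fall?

Counting back 10 months from February 10, 2106:
month 2 − 10 = -8, which is month 4 of year 2105 → April 2105.
Day 10 is valid in April, giving April 10, 2105.
Counting forward 15 months from April 10, 2105:
month 4 + 15 = 19, which is month 7 of year 2106 → July 2106.
Day 10 is valid in July, giving July 10, 2106.
Counting forward 7 months from July 10, 2106:
month 7 + 7 = 14, which is month 2 of year 2107 → February 2107.
Day 10 is valid in February, giving February 10, 2107.
Adding 11 months from February 10, 2107:
month 2 + 11 = 13, which is month 1 of year 2108 → January 2108.
Day 10 is valid in January, giving January 10, 2108.

January 10, 2108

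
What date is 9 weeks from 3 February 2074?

April 7, 2074

Counting forward 9 weeks = 63 days from February 3, 2074.
February has 28 days, so 28 − 3 = 25 days remain after February 3, 2074; 63 − 25 = 38 left.
March 2074 has 31 days: 38 − 31 = 7 left.
7 days into April 2074 → April 7, 2074.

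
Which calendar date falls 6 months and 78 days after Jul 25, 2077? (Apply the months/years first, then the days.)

Advancing 6 months and 78 days from July 25, 2077: first the month/year part, then the days.
month 7 + 6 = 13, which is month 1 of year 2078 → January 2078.
Day 25 is valid in January, giving January 25, 2078.
Now add 78 days from January 25, 2078.
January has 31 days, so 31 − 25 = 6 days remain after January 25, 2078; 78 − 6 = 72 left.
February 2078 has 28 days (2078 is not a leap year): 72 − 28 = 44 left.
March 2078 has 31 days: 44 − 31 = 13 left.
13 days into April 2078 → April 13, 2078.

April 13, 2078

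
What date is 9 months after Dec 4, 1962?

Advancing 9 months from December 4, 1962.
month 12 + 9 = 21, which is month 9 of year 1963 → September 1963.
Day 4 is valid in September, giving September 4, 1963.

September 4, 1963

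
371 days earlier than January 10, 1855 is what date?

January 4, 1854

Going back 371 days from January 10, 1855.
Going back 10 days from January 10, 1855 reaches the end of the previous month; 371 − 10 = 361 left.
December 1854 has 31 days: 361 − 31 = 330 left.
November 1854 has 30 days: 330 − 30 = 300 left.
October 1854 has 31 days: 300 − 31 = 269 left.
September 1854 has 30 days: 269 − 30 = 239 left.
August 1854 has 31 days: 239 − 31 = 208 left.
July 1854 has 31 days: 208 − 31 = 177 left.
June 1854 has 30 days: 177 − 30 = 147 left.
May 1854 has 31 days: 147 − 31 = 116 left.
April 1854 has 30 days: 116 − 30 = 86 left.
March 1854 has 31 days: 86 − 31 = 55 left.
February 1854 has 28 days (1854 is not a leap year): 55 − 28 = 27 left.
January 1854 has 31 days; 31 − 27 = 4 → January 4, 1854.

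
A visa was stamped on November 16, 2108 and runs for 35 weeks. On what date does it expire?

July 19, 2109

Advancing 35 weeks = 245 days from November 16, 2108.
November has 30 days, so 30 − 16 = 14 days remain after November 16, 2108; 245 − 14 = 231 left.
December 2108 has 31 days: 231 − 31 = 200 left.
January 2109 has 31 days: 200 − 31 = 169 left.
February 2109 has 28 days (2109 is not a leap year): 169 − 28 = 141 left.
March 2109 has 31 days: 141 − 31 = 110 left.
April 2109 has 30 days: 110 − 30 = 80 left.
May 2109 has 31 days: 80 − 31 = 49 left.
June 2109 has 30 days: 49 − 30 = 19 left.
19 days into July 2109 → July 19, 2109.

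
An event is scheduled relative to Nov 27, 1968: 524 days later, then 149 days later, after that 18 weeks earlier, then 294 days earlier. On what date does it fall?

Adding 524 days from November 27, 1968:
November has 30 days, so 30 − 27 = 3 days remain after November 27, 1968; 524 − 3 = 521 left.
December 1968 has 31 days: 521 − 31 = 490 left.
January 1969 has 31 days: 490 − 31 = 459 left.
February 1969 has 28 days (1969 is not a leap year): 459 − 28 = 431 left.
March 1969 has 31 days: 431 − 31 = 400 left.
April 1969 has 30 days: 400 − 30 = 370 left.
May 1969 has 31 days: 370 − 31 = 339 left.
June 1969 has 30 days: 339 − 30 = 309 left.
July 1969 has 31 days: 309 − 31 = 278 left.
August 1969 has 31 days: 278 − 31 = 247 left.
September 1969 has 30 days: 247 − 30 = 217 left.
October 1969 has 31 days: 217 − 31 = 186 left.
November 1969 has 30 days: 186 − 30 = 156 left.
December 1969 has 31 days: 156 − 31 = 125 left.
January 1970 has 31 days: 125 − 31 = 94 left.
February 1970 has 28 days (1970 is not a leap year): 94 − 28 = 66 left.
March 1970 has 31 days: 66 − 31 = 35 left.
April 1970 has 30 days: 35 − 30 = 5 left.
5 days into May 1970 → May 5, 1970.
Advancing 149 days from May 5, 1970:
May has 31 days, so 31 − 5 = 26 days remain after May 5, 1970; 149 − 26 = 123 left.
June 1970 has 30 days: 123 − 30 = 93 left.
July 1970 has 31 days: 93 − 31 = 62 left.
August 1970 has 31 days: 62 − 31 = 31 left.
September 1970 has 30 days: 31 − 30 = 1 left.
1 day into October 1970 → October 1, 1970.
Subtracting 18 weeks (= 126 days) from October 1, 1970:
Going back 1 day from October 1, 1970 reaches the end of the previous month; 126 − 1 = 125 left.
September 1970 has 30 days: 125 − 30 = 95 left.
August 1970 has 31 days: 95 − 31 = 64 left.
July 1970 has 31 days: 64 − 31 = 33 left.
June 1970 has 30 days: 33 − 30 = 3 left.
May 1970 has 31 days; 31 − 3 = 28 → May 28, 1970.
Subtracting 294 days from May 28, 1970:
Going back 28 days from May 28, 1970 reaches the end of the previous month; 294 − 28 = 266 left.
April 1970 has 30 days: 266 − 30 = 236 left.
March 1970 has 31 days: 236 − 31 = 205 left.
February 1970 has 28 days (1970 is not a leap year): 205 − 28 = 177 left.
January 1970 has 31 days: 177 − 31 = 146 left.
December 1969 has 31 days: 146 − 31 = 115 left.
November 1969 has 30 days: 115 − 30 = 85 left.
October 1969 has 31 days: 85 − 31 = 54 left.
September 1969 has 30 days: 54 − 30 = 24 left.
August 1969 has 31 days; 31 − 24 = 7 → August 7, 1969.

August 7, 1969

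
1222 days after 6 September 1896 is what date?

January 11, 1900

Adding 1222 days from September 6, 1896.
September has 30 days, so 30 − 6 = 24 days remain after September 6, 1896; 1222 − 24 = 1198 left.
October 1896 has 31 days: 1198 − 31 = 1167 left.
November 1896 has 30 days: 1167 − 30 = 1137 left.
December 1896 has 31 days: 1137 − 31 = 1106 left.
January 1897 has 31 days: 1106 − 31 = 1075 left.
February 1897 has 28 days (1897 is not a leap year): 1075 − 28 = 1047 left.
March 1897 has 31 days: 1047 − 31 = 1016 left.
April 1897 has 30 days: 1016 − 30 = 986 left.
May 1897 has 31 days: 986 − 31 = 955 left.
June 1897 has 30 days: 955 − 30 = 925 left.
July 1897 has 31 days: 925 − 31 = 894 left.
August 1897 has 31 days: 894 − 31 = 863 left.
September 1897 has 30 days: 863 − 30 = 833 left.
October 1897 has 31 days: 833 − 31 = 802 left.
November 1897 has 30 days: 802 − 30 = 772 left.
December 1897 has 31 days: 772 − 31 = 741 left.
January 1898 has 31 days: 741 − 31 = 710 left.
February 1898 has 28 days (1898 is not a leap year): 710 − 28 = 682 left.
March 1898 has 31 days: 682 − 31 = 651 left.
April 1898 has 30 days: 651 − 30 = 621 left.
May 1898 has 31 days: 621 − 31 = 590 left.
June 1898 has 30 days: 590 − 30 = 560 left.
July 1898 has 31 days: 560 − 31 = 529 left.
August 1898 has 31 days: 529 − 31 = 498 left.
September 1898 has 30 days: 498 − 30 = 468 left.
October 1898 has 31 days: 468 − 31 = 437 left.
November 1898 has 30 days: 437 − 30 = 407 left.
December 1898 has 31 days: 407 − 31 = 376 left.
January 1899 has 31 days: 376 − 31 = 345 left.
February 1899 has 28 days (1899 is not a leap year): 345 − 28 = 317 left.
March 1899 has 31 days: 317 − 31 = 286 left.
April 1899 has 30 days: 286 − 30 = 256 left.
May 1899 has 31 days: 256 − 31 = 225 left.
June 1899 has 30 days: 225 − 30 = 195 left.
July 1899 has 31 days: 195 − 31 = 164 left.
August 1899 has 31 days: 164 − 31 = 133 left.
September 1899 has 30 days: 133 − 30 = 103 left.
October 1899 has 31 days: 103 − 31 = 72 left.
November 1899 has 30 days: 72 − 30 = 42 left.
December 1899 has 31 days: 42 − 31 = 11 left.
11 days into January 1900 → January 11, 1900.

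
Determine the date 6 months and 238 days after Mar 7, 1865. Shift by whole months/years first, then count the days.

Adding 6 months and 238 days from March 7, 1865: first the month/year part, then the days.
month 3 + 6 = 9 → September 1865.
Day 7 is valid in September, giving September 7, 1865.
Now add 238 days from September 7, 1865.
September has 30 days, so 30 − 7 = 23 days remain after September 7, 1865; 238 − 23 = 215 left.
October 1865 has 31 days: 215 − 31 = 184 left.
November 1865 has 30 days: 184 − 30 = 154 left.
December 1865 has 31 days: 154 − 31 = 123 left.
January 1866 has 31 days: 123 − 31 = 92 left.
February 1866 has 28 days (1866 is not a leap year): 92 − 28 = 64 left.
March 1866 has 31 days: 64 − 31 = 33 left.
April 1866 has 30 days: 33 − 30 = 3 left.
3 days into May 1866 → May 3, 1866.

May 3, 1866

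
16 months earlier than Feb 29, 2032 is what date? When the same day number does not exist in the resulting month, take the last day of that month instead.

October 29, 2030

Going back 16 months from February 29, 2032.
month 2 − 16 = -14, which is month 10 of year 2030 → October 2030.
Day 29 is valid in October, giving October 29, 2030.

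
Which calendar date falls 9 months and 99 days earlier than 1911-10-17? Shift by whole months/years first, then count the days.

October 10, 1910

Going back 9 months and 99 days from October 17, 1911: first the month/year part, then the days.
month 10 − 9 = 1 → January 1911.
Day 17 is valid in January, giving January 17, 1911.
Now subtract 99 days from January 17, 1911.
Going back 17 days from January 17, 1911 reaches the end of the previous month; 99 − 17 = 82 left.
December 1910 has 31 days: 82 − 31 = 51 left.
November 1910 has 30 days: 51 − 30 = 21 left.
October 1910 has 31 days; 31 − 21 = 10 → October 10, 1910.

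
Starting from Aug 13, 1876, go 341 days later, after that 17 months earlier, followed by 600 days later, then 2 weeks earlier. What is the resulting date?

Adding 341 days from August 13, 1876:
August has 31 days, so 31 − 13 = 18 days remain after August 13, 1876; 341 − 18 = 323 left.
September 1876 has 30 days: 323 − 30 = 293 left.
October 1876 has 31 days: 293 − 31 = 262 left.
November 1876 has 30 days: 262 − 30 = 232 left.
December 1876 has 31 days: 232 − 31 = 201 left.
January 1877 has 31 days: 201 − 31 = 170 left.
February 1877 has 28 days (1877 is not a leap year): 170 − 28 = 142 left.
March 1877 has 31 days: 142 − 31 = 111 left.
April 1877 has 30 days: 111 − 30 = 81 left.
May 1877 has 31 days: 81 − 31 = 50 left.
June 1877 has 30 days: 50 − 30 = 20 left.
20 days into July 1877 → July 20, 1877.
Counting back 17 months from July 20, 1877:
month 7 − 17 = -10, which is month 2 of year 1876 → February 1876.
Day 20 is valid in February, giving February 20, 1876.
Counting forward 600 days from February 20, 1876:
February has 29 days, so 29 − 20 = 9 days remain after February 20, 1876; 600 − 9 = 591 left.
March 1876 has 31 days: 591 − 31 = 560 left.
April 1876 has 30 days: 560 − 30 = 530 left.
May 1876 has 31 days: 530 − 31 = 499 left.
June 1876 has 30 days: 499 − 30 = 469 left.
July 1876 has 31 days: 469 − 31 = 438 left.
August 1876 has 31 days: 438 − 31 = 407 left.
September 1876 has 30 days: 407 − 30 = 377 left.
October 1876 has 31 days: 377 − 31 = 346 left.
November 1876 has 30 days: 346 − 30 = 316 left.
December 1876 has 31 days: 316 − 31 = 285 left.
January 1877 has 31 days: 285 − 31 = 254 left.
February 1877 has 28 days (1877 is not a leap year): 254 − 28 = 226 left.
March 1877 has 31 days: 226 − 31 = 195 left.
April 1877 has 30 days: 195 − 30 = 165 left.
May 1877 has 31 days: 165 − 31 = 134 left.
June 1877 has 30 days: 134 − 30 = 104 left.
July 1877 has 31 days: 104 − 31 = 73 left.
August 1877 has 31 days: 73 − 31 = 42 left.
September 1877 has 30 days: 42 − 30 = 12 left.
12 days into October 1877 → October 12, 1877.
Going back 2 weeks (= 14 days) from October 12, 1877:
Going back 12 days from October 12, 1877 reaches the end of the previous month; 14 − 12 = 2 left.
September 1877 has 30 days; 30 − 2 = 28 → September 28, 1877.

September 28, 1877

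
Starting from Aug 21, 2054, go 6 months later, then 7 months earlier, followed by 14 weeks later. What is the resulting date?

October 27, 2054

Counting forward 6 months from August 21, 2054:
month 8 + 6 = 14, which is month 2 of year 2055 → February 2055.
Day 21 is valid in February, giving February 21, 2055.
Subtracting 7 months from February 21, 2055:
month 2 − 7 = -5, which is month 7 of year 2054 → July 2054.
Day 21 is valid in July, giving July 21, 2054.
Advancing 14 weeks (= 98 days) from July 21, 2054:
July has 31 days, so 31 − 21 = 10 days remain after July 21, 2054; 98 − 10 = 88 left.
August 2054 has 31 days: 88 − 31 = 57 left.
September 2054 has 30 days: 57 − 30 = 27 left.
27 days into October 2054 → October 27, 2054.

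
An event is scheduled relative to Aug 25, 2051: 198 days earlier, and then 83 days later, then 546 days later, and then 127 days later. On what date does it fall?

March 5, 2053

Counting back 198 days from August 25, 2051:
Going back 25 days from August 25, 2051 reaches the end of the previous month; 198 − 25 = 173 left.
July 2051 has 31 days: 173 − 31 = 142 left.
June 2051 has 30 days: 142 − 30 = 112 left.
May 2051 has 31 days: 112 − 31 = 81 left.
April 2051 has 30 days: 81 − 30 = 51 left.
March 2051 has 31 days: 51 − 31 = 20 left.
February 2051 has 28 days; 28 − 20 = 8 → February 8, 2051.
Counting forward 83 days from February 8, 2051:
February has 28 days, so 28 − 8 = 20 days remain after February 8, 2051; 83 − 20 = 63 left.
March 2051 has 31 days: 63 − 31 = 32 left.
April 2051 has 30 days: 32 − 30 = 2 left.
2 days into May 2051 → May 2, 2051.
Advancing 546 days from May 2, 2051:
May has 31 days, so 31 − 2 = 29 days remain after May 2, 2051; 546 − 29 = 517 left.
June 2051 has 30 days: 517 − 30 = 487 left.
July 2051 has 31 days: 487 − 31 = 456 left.
August 2051 has 31 days: 456 − 31 = 425 left.
September 2051 has 30 days: 425 − 30 = 395 left.
October 2051 has 31 days: 395 − 31 = 364 left.
November 2051 has 30 days: 364 − 30 = 334 left.
December 2051 has 31 days: 334 − 31 = 303 left.
January 2052 has 31 days: 303 − 31 = 272 left.
February 2052 has 29 days (2052 is a leap year): 272 − 29 = 243 left.
March 2052 has 31 days: 243 − 31 = 212 left.
April 2052 has 30 days: 212 − 30 = 182 left.
May 2052 has 31 days: 182 − 31 = 151 left.
June 2052 has 30 days: 151 − 30 = 121 left.
July 2052 has 31 days: 121 − 31 = 90 left.
August 2052 has 31 days: 90 − 31 = 59 left.
September 2052 has 30 days: 59 − 30 = 29 left.
29 days into October 2052 → October 29, 2052.
Adding 127 days from October 29, 2052:
October has 31 days, so 31 − 29 = 2 days remain after October 29, 2052; 127 − 2 = 125 left.
November 2052 has 30 days: 125 − 30 = 95 left.
December 2052 has 31 days: 95 − 31 = 64 left.
January 2053 has 31 days: 64 − 31 = 33 left.
February 2053 has 28 days (2053 is not a leap year): 33 − 28 = 5 left.
5 days into March 2053 → March 5, 2053.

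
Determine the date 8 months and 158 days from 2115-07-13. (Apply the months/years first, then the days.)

Counting forward 8 months and 158 days from July 13, 2115: first the month/year part, then the days.
month 7 + 8 = 15, which is month 3 of year 2116 → March 2116.
Day 13 is valid in March, giving March 13, 2116.
Now add 158 days from March 13, 2116.
March has 31 days, so 31 − 13 = 18 days remain after March 13, 2116; 158 − 18 = 140 left.
April 2116 has 30 days: 140 − 30 = 110 left.
May 2116 has 31 days: 110 − 31 = 79 left.
June 2116 has 30 days: 79 − 30 = 49 left.
July 2116 has 31 days: 49 − 31 = 18 left.
18 days into August 2116 → August 18, 2116.

August 18, 2116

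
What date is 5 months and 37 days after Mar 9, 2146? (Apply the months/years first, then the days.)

Advancing 5 months and 37 days from March 9, 2146: first the month/year part, then the days.
month 3 + 5 = 8 → August 2146.
Day 9 is valid in August, giving August 9, 2146.
Now add 37 days from August 9, 2146.
August has 31 days, so 31 − 9 = 22 days remain after August 9, 2146; 37 − 22 = 15 left.
15 days into September 2146 → September 15, 2146.

September 15, 2146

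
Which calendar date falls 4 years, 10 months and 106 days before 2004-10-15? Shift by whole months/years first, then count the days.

August 31, 1999

Subtracting 4 years, 10 months and 106 days from October 15, 2004: first the month/year part, then the days.
-4 years → 2000; month 10 − 10 = 0, which is month 12 of year 1999 → December 1999.
Day 15 is valid in December, giving December 15, 1999.
Now subtract 106 days from December 15, 1999.
Going back 15 days from December 15, 1999 reaches the end of the previous month; 106 − 15 = 91 left.
November 1999 has 30 days: 91 − 30 = 61 left.
October 1999 has 31 days: 61 − 31 = 30 left.
September 1999 has 30 days: 30 − 30 = 0 left.
August 1999 has 31 days; 31 − 0 = 31 → August 31, 1999.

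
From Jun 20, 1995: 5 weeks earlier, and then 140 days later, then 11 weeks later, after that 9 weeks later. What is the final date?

February 20, 1996

Subtracting 5 weeks (= 35 days) from June 20, 1995:
Going back 20 days from June 20, 1995 reaches the end of the previous month; 35 − 20 = 15 left.
May 1995 has 31 days; 31 − 15 = 16 → May 16, 1995.
Advancing 140 days from May 16, 1995:
May has 31 days, so 31 − 16 = 15 days remain after May 16, 1995; 140 − 15 = 125 left.
June 1995 has 30 days: 125 − 30 = 95 left.
July 1995 has 31 days: 95 − 31 = 64 left.
August 1995 has 31 days: 64 − 31 = 33 left.
September 1995 has 30 days: 33 − 30 = 3 left.
3 days into October 1995 → October 3, 1995.
Advancing 11 weeks (= 77 days) from October 3, 1995:
October has 31 days, so 31 − 3 = 28 days remain after October 3, 1995; 77 − 28 = 49 left.
November 1995 has 30 days: 49 − 30 = 19 left.
19 days into December 1995 → December 19, 1995.
Advancing 9 weeks (= 63 days) from December 19, 1995:
December has 31 days, so 31 − 19 = 12 days remain after December 19, 1995; 63 − 12 = 51 left.
January 1996 has 31 days: 51 − 31 = 20 left.
20 days into February 1996 → February 20, 1996.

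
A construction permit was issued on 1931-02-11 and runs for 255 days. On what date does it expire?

October 24, 1931

Counting forward 255 days from February 11, 1931.
February has 28 days, so 28 − 11 = 17 days remain after February 11, 1931; 255 − 17 = 238 left.
March 1931 has 31 days: 238 − 31 = 207 left.
April 1931 has 30 days: 207 − 30 = 177 left.
May 1931 has 31 days: 177 − 31 = 146 left.
June 1931 has 30 days: 146 − 30 = 116 left.
July 1931 has 31 days: 116 − 31 = 85 left.
August 1931 has 31 days: 85 − 31 = 54 left.
September 1931 has 30 days: 54 − 30 = 24 left.
24 days into October 1931 → October 24, 1931.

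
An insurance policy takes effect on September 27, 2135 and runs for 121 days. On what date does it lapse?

January 26, 2136

Advancing 121 days from September 27, 2135.
September has 30 days, so 30 − 27 = 3 days remain after September 27, 2135; 121 − 3 = 118 left.
October 2135 has 31 days: 118 − 31 = 87 left.
November 2135 has 30 days: 87 − 30 = 57 left.
December 2135 has 31 days: 57 − 31 = 26 left.
26 days into January 2136 → January 26, 2136.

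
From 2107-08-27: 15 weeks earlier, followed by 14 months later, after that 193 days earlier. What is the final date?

Subtracting 15 weeks (= 105 days) from August 27, 2107:
Going back 27 days from August 27, 2107 reaches the end of the previous month; 105 − 27 = 78 left.
July 2107 has 31 days: 78 − 31 = 47 left.
June 2107 has 30 days: 47 − 30 = 17 left.
May 2107 has 31 days; 31 − 17 = 14 → May 14, 2107.
Adding 14 months from May 14, 2107:
month 5 + 14 = 19, which is month 7 of year 2108 → July 2108.
Day 14 is valid in July, giving July 14, 2108.
Counting back 193 days from July 14, 2108:
Going back 14 days from July 14, 2108 reaches the end of the previous month; 193 − 14 = 179 left.
June 2108 has 30 days: 179 − 30 = 149 left.
May 2108 has 31 days: 149 − 31 = 118 left.
April 2108 has 30 days: 118 − 30 = 88 left.
March 2108 has 31 days: 88 − 31 = 57 left.
February 2108 has 29 days (2108 is a leap year): 57 − 29 = 28 left.
January 2108 has 31 days; 31 − 28 = 3 → January 3, 2108.

January 3, 2108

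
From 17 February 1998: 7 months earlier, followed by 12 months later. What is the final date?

Subtracting 7 months from February 17, 1998:
month 2 − 7 = -5, which is month 7 of year 1997 → July 1997.
Day 17 is valid in July, giving July 17, 1997.
Counting forward 12 months from July 17, 1997:
month 7 + 12 = 19, which is month 7 of year 1998 → July 1998.
Day 17 is valid in July, giving July 17, 1998.

July 17, 1998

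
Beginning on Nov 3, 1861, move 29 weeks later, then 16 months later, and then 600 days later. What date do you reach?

Advancing 29 weeks (= 203 days) from November 3, 1861:
November has 30 days, so 30 − 3 = 27 days remain after November 3, 1861; 203 − 27 = 176 left.
December 1861 has 31 days: 176 − 31 = 145 left.
January 1862 has 31 days: 145 − 31 = 114 left.
February 1862 has 28 days (1862 is not a leap year): 114 − 28 = 86 left.
March 1862 has 31 days: 86 − 31 = 55 left.
April 1862 has 30 days: 55 − 30 = 25 left.
25 days into May 1862 → May 25, 1862.
Advancing 16 months from May 25, 1862:
month 5 + 16 = 21, which is month 9 of year 1863 → September 1863.
Day 25 is valid in September, giving September 25, 1863.
Counting forward 600 days from September 25, 1863:
September has 30 days, so 30 − 25 = 5 days remain after September 25, 1863; 600 − 5 = 595 left.
October 1863 has 31 days: 595 − 31 = 564 left.
November 1863 has 30 days: 564 − 30 = 534 left.
December 1863 has 31 days: 534 − 31 = 503 left.
January 1864 has 31 days: 503 − 31 = 472 left.
February 1864 has 29 days (1864 is a leap year): 472 − 29 = 443 left.
March 1864 has 31 days: 443 − 31 = 412 left.
April 1864 has 30 days: 412 − 30 = 382 left.
May 1864 has 31 days: 382 − 31 = 351 left.
June 1864 has 30 days: 351 − 30 = 321 left.
July 1864 has 31 days: 321 − 31 = 290 left.
August 1864 has 31 days: 290 − 31 = 259 left.
September 1864 has 30 days: 259 − 30 = 229 left.
October 1864 has 31 days: 229 − 31 = 198 left.
November 1864 has 30 days: 198 − 30 = 168 left.
December 1864 has 31 days: 168 − 31 = 137 left.
January 1865 has 31 days: 137 − 31 = 106 left.
February 1865 has 28 days (1865 is not a leap year): 106 − 28 = 78 left.
March 1865 has 31 days: 78 − 31 = 47 left.
April 1865 has 30 days: 47 − 30 = 17 left.
17 days into May 1865 → May 17, 1865.

May 17, 1865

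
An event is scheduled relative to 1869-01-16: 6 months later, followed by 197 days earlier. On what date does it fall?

Counting forward 6 months from January 16, 1869:
month 1 + 6 = 7 → July 1869.
Day 16 is valid in July, giving July 16, 1869.
Counting back 197 days from July 16, 1869:
Going back 16 days from July 16, 1869 reaches the end of the previous month; 197 − 16 = 181 left.
June 1869 has 30 days: 181 − 30 = 151 left.
May 1869 has 31 days: 151 − 31 = 120 left.
April 1869 has 30 days: 120 − 30 = 90 left.
March 1869 has 31 days: 90 − 31 = 59 left.
February 1869 has 28 days (1869 is not a leap year): 59 − 28 = 31 left.
January 1869 has 31 days: 31 − 31 = 0 left.
December 1868 has 31 days; 31 − 0 = 31 → December 31, 1868.

December 31, 1868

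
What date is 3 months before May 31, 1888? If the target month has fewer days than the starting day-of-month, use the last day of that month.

February 29, 1888

Subtracting 3 months from May 31, 1888.
month 5 − 3 = 2 → February 1888.
February 1888 has only 29 days (1888 is a leap year — relevant if February), and the start was day 31, so the date clamps to February 29, 1888.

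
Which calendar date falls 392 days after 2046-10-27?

November 23, 2047

Adding 392 days from October 27, 2046.
October has 31 days, so 31 − 27 = 4 days remain after October 27, 2046; 392 − 4 = 388 left.
November 2046 has 30 days: 388 − 30 = 358 left.
December 2046 has 31 days: 358 − 31 = 327 left.
January 2047 has 31 days: 327 − 31 = 296 left.
February 2047 has 28 days (2047 is not a leap year): 296 − 28 = 268 left.
March 2047 has 31 days: 268 − 31 = 237 left.
April 2047 has 30 days: 237 − 30 = 207 left.
May 2047 has 31 days: 207 − 31 = 176 left.
June 2047 has 30 days: 176 − 30 = 146 left.
July 2047 has 31 days: 146 − 31 = 115 left.
August 2047 has 31 days: 115 − 31 = 84 left.
September 2047 has 30 days: 84 − 30 = 54 left.
October 2047 has 31 days: 54 − 31 = 23 left.
23 days into November 2047 → November 23, 2047.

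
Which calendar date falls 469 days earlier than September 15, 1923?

June 3, 1922

Going back 469 days from September 15, 1923.
Going back 15 days from September 15, 1923 reaches the end of the previous month; 469 − 15 = 454 left.
August 1923 has 31 days: 454 − 31 = 423 left.
July 1923 has 31 days: 423 − 31 = 392 left.
June 1923 has 30 days: 392 − 30 = 362 left.
May 1923 has 31 days: 362 − 31 = 331 left.
April 1923 has 30 days: 331 − 30 = 301 left.
March 1923 has 31 days: 301 − 31 = 270 left.
February 1923 has 28 days (1923 is not a leap year): 270 − 28 = 242 left.
January 1923 has 31 days: 242 − 31 = 211 left.
December 1922 has 31 days: 211 − 31 = 180 left.
November 1922 has 30 days: 180 − 30 = 150 left.
October 1922 has 31 days: 150 − 31 = 119 left.
September 1922 has 30 days: 119 − 30 = 89 left.
August 1922 has 31 days: 89 − 31 = 58 left.
July 1922 has 31 days: 58 − 31 = 27 left.
June 1922 has 30 days; 30 − 27 = 3 → June 3, 1922.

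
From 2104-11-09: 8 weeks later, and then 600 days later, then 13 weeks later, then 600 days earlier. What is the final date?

April 5, 2105

Counting forward 8 weeks (= 56 days) from November 9, 2104:
November has 30 days, so 30 − 9 = 21 days remain after November 9, 2104; 56 − 21 = 35 left.
December 2104 has 31 days: 35 − 31 = 4 left.
4 days into January 2105 → January 4, 2105.
Advancing 600 days from January 4, 2105:
January has 31 days, so 31 − 4 = 27 days remain after January 4, 2105; 600 − 27 = 573 left.
February 2105 has 28 days (2105 is not a leap year): 573 − 28 = 545 left.
March 2105 has 31 days: 545 − 31 = 514 left.
April 2105 has 30 days: 514 − 30 = 484 left.
May 2105 has 31 days: 484 − 31 = 453 left.
June 2105 has 30 days: 453 − 30 = 423 left.
July 2105 has 31 days: 423 − 31 = 392 left.
August 2105 has 31 days: 392 − 31 = 361 left.
September 2105 has 30 days: 361 − 30 = 331 left.
October 2105 has 31 days: 331 − 31 = 300 left.
November 2105 has 30 days: 300 − 30 = 270 left.
December 2105 has 31 days: 270 − 31 = 239 left.
January 2106 has 31 days: 239 − 31 = 208 left.
February 2106 has 28 days (2106 is not a leap year): 208 − 28 = 180 left.
March 2106 has 31 days: 180 − 31 = 149 left.
April 2106 has 30 days: 149 − 30 = 119 left.
May 2106 has 31 days: 119 − 31 = 88 left.
June 2106 has 30 days: 88 − 30 = 58 left.
July 2106 has 31 days: 58 − 31 = 27 left.
27 days into August 2106 → August 27, 2106.
Adding 13 weeks (= 91 days) from August 27, 2106:
August has 31 days, so 31 − 27 = 4 days remain after August 27, 2106; 91 − 4 = 87 left.
September 2106 has 30 days: 87 − 30 = 57 left.
October 2106 has 31 days: 57 − 31 = 26 left.
26 days into November 2106 → November 26, 2106.
Counting back 600 days from November 26, 2106:
Going back 26 days from November 26, 2106 reaches the end of the previous month; 600 − 26 = 574 left.
October 2106 has 31 days: 574 − 31 = 543 left.
September 2106 has 30 days: 543 − 30 = 513 left.
August 2106 has 31 days: 513 − 31 = 482 left.
July 2106 has 31 days: 482 − 31 = 451 left.
June 2106 has 30 days: 451 − 30 = 421 left.
May 2106 has 31 days: 421 − 31 = 390 left.
April 2106 has 30 days: 390 − 30 = 360 left.
March 2106 has 31 days: 360 − 31 = 329 left.
February 2106 has 28 days (2106 is not a leap year): 329 − 28 = 301 left.
January 2106 has 31 days: 301 − 31 = 270 left.
December 2105 has 31 days: 270 − 31 = 239 left.
November 2105 has 30 days: 239 − 30 = 209 left.
October 2105 has 31 days: 209 − 31 = 178 left.
September 2105 has 30 days: 178 − 30 = 148 left.
August 2105 has 31 days: 148 − 31 = 117 left.
July 2105 has 31 days: 117 − 31 = 86 left.
June 2105 has 30 days: 86 − 30 = 56 left.
May 2105 has 31 days: 56 − 31 = 25 left.
April 2105 has 30 days; 30 − 25 = 5 → April 5, 2105.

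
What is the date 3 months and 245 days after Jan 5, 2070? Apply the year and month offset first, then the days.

December 6, 2070

Advancing 3 months and 245 days from January 5, 2070: first the month/year part, then the days.
month 1 + 3 = 4 → April 2070.
Day 5 is valid in April, giving April 5, 2070.
Now add 245 days from April 5, 2070.
April has 30 days, so 30 − 5 = 25 days remain after April 5, 2070; 245 − 25 = 220 left.
May 2070 has 31 days: 220 − 31 = 189 left.
June 2070 has 30 days: 189 − 30 = 159 left.
July 2070 has 31 days: 159 − 31 = 128 left.
August 2070 has 31 days: 128 − 31 = 97 left.
September 2070 has 30 days: 97 − 30 = 67 left.
October 2070 has 31 days: 67 − 31 = 36 left.
November 2070 has 30 days: 36 − 30 = 6 left.
6 days into December 2070 → December 6, 2070.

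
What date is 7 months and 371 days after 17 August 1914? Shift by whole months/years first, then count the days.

Advancing 7 months and 371 days from August 17, 1914: first the month/year part, then the days.
month 8 + 7 = 15, which is month 3 of year 1915 → March 1915.
Day 17 is valid in March, giving March 17, 1915.
Now add 371 days from March 17, 1915.
March has 31 days, so 31 − 17 = 14 days remain after March 17, 1915; 371 − 14 = 357 left.
April 1915 has 30 days: 357 − 30 = 327 left.
May 1915 has 31 days: 327 − 31 = 296 left.
June 1915 has 30 days: 296 − 30 = 266 left.
July 1915 has 31 days: 266 − 31 = 235 left.
August 1915 has 31 days: 235 − 31 = 204 left.
September 1915 has 30 days: 204 − 30 = 174 left.
October 1915 has 31 days: 174 − 31 = 143 left.
November 1915 has 30 days: 143 − 30 = 113 left.
December 1915 has 31 days: 113 − 31 = 82 left.
January 1916 has 31 days: 82 − 31 = 51 left.
February 1916 has 29 days (1916 is a leap year): 51 − 29 = 22 left.
22 days into March 1916 → March 22, 1916.

March 22, 1916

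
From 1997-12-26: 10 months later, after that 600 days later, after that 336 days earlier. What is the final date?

Advancing 10 months from December 26, 1997:
month 12 + 10 = 22, which is month 10 of year 1998 → October 1998.
Day 26 is valid in October, giving October 26, 1998.
Counting forward 600 days from October 26, 1998:
October has 31 days, so 31 − 26 = 5 days remain after October 26, 1998; 600 − 5 = 595 left.
November 1998 has 30 days: 595 − 30 = 565 left.
December 1998 has 31 days: 565 − 31 = 534 left.
January 1999 has 31 days: 534 − 31 = 503 left.
February 1999 has 28 days (1999 is not a leap year): 503 − 28 = 475 left.
March 1999 has 31 days: 475 − 31 = 444 left.
April 1999 has 30 days: 444 − 30 = 414 left.
May 1999 has 31 days: 414 − 31 = 383 left.
June 1999 has 30 days: 383 − 30 = 353 left.
July 1999 has 31 days: 353 − 31 = 322 left.
August 1999 has 31 days: 322 − 31 = 291 left.
September 1999 has 30 days: 291 − 30 = 261 left.
October 1999 has 31 days: 261 − 31 = 230 left.
November 1999 has 30 days: 230 − 30 = 200 left.
December 1999 has 31 days: 200 − 31 = 169 left.
January 2000 has 31 days: 169 − 31 = 138 left.
February 2000 has 29 days (2000 is a leap year (divisible by 400)): 138 − 29 = 109 left.
March 2000 has 31 days: 109 − 31 = 78 left.
April 2000 has 30 days: 78 − 30 = 48 left.
May 2000 has 31 days: 48 − 31 = 17 left.
17 days into June 2000 → June 17, 2000.
Counting back 336 days from June 17, 2000:
Going back 17 days from June 17, 2000 reaches the end of the previous month; 336 − 17 = 319 left.
May 2000 has 31 days: 319 − 31 = 288 left.
April 2000 has 30 days: 288 − 30 = 258 left.
March 2000 has 31 days: 258 − 31 = 227 left.
February 2000 has 29 days (2000 is a leap year (divisible by 400)): 227 − 29 = 198 left.
January 2000 has 31 days: 198 − 31 = 167 left.
December 1999 has 31 days: 167 − 31 = 136 left.
November 1999 has 30 days: 136 − 30 = 106 left.
October 1999 has 31 days: 106 − 31 = 75 left.
September 1999 has 30 days: 75 − 30 = 45 left.
August 1999 has 31 days: 45 − 31 = 14 left.
July 1999 has 31 days; 31 − 14 = 17 → July 17, 1999.

July 17, 1999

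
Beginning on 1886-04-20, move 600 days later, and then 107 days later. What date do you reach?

March 27, 1888

Counting forward 600 days from April 20, 1886:
April has 30 days, so 30 − 20 = 10 days remain after April 20, 1886; 600 − 10 = 590 left.
May 1886 has 31 days: 590 − 31 = 559 left.
June 1886 has 30 days: 559 − 30 = 529 left.
July 1886 has 31 days: 529 − 31 = 498 left.
August 1886 has 31 days: 498 − 31 = 467 left.
September 1886 has 30 days: 467 − 30 = 437 left.
October 1886 has 31 days: 437 − 31 = 406 left.
November 1886 has 30 days: 406 − 30 = 376 left.
December 1886 has 31 days: 376 − 31 = 345 left.
January 1887 has 31 days: 345 − 31 = 314 left.
February 1887 has 28 days (1887 is not a leap year): 314 − 28 = 286 left.
March 1887 has 31 days: 286 − 31 = 255 left.
April 1887 has 30 days: 255 − 30 = 225 left.
May 1887 has 31 days: 225 − 31 = 194 left.
June 1887 has 30 days: 194 − 30 = 164 left.
July 1887 has 31 days: 164 − 31 = 133 left.
August 1887 has 31 days: 133 − 31 = 102 left.
September 1887 has 30 days: 102 − 30 = 72 left.
October 1887 has 31 days: 72 − 31 = 41 left.
November 1887 has 30 days: 41 − 30 = 11 left.
11 days into December 1887 → December 11, 1887.
Advancing 107 days from December 11, 1887:
December has 31 days, so 31 − 11 = 20 days remain after December 11, 1887; 107 − 20 = 87 left.
January 1888 has 31 days: 87 − 31 = 56 left.
February 1888 has 29 days (1888 is a leap year): 56 − 29 = 27 left.
27 days into March 1888 → March 27, 1888.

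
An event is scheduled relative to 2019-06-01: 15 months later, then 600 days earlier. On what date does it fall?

January 10, 2019

Advancing 15 months from June 1, 2019:
month 6 + 15 = 21, which is month 9 of year 2020 → September 2020.
Day 1 is valid in September, giving September 1, 2020.
Subtracting 600 days from September 1, 2020:
Going back 1 day from September 1, 2020 reaches the end of the previous month; 600 − 1 = 599 left.
August 2020 has 31 days: 599 − 31 = 568 left.
July 2020 has 31 days: 568 − 31 = 537 left.
June 2020 has 30 days: 537 − 30 = 507 left.
May 2020 has 31 days: 507 − 31 = 476 left.
April 2020 has 30 days: 476 − 30 = 446 left.
March 2020 has 31 days: 446 − 31 = 415 left.
February 2020 has 29 days (2020 is a leap year): 415 − 29 = 386 left.
January 2020 has 31 days: 386 − 31 = 355 left.
December 2019 has 31 days: 355 − 31 = 324 left.
November 2019 has 30 days: 324 − 30 = 294 left.
October 2019 has 31 days: 294 − 31 = 263 left.
September 2019 has 30 days: 263 − 30 = 233 left.
August 2019 has 31 days: 233 − 31 = 202 left.
July 2019 has 31 days: 202 − 31 = 171 left.
June 2019 has 30 days: 171 − 30 = 141 left.
May 2019 has 31 days: 141 − 31 = 110 left.
April 2019 has 30 days: 110 − 30 = 80 left.
March 2019 has 31 days: 80 − 31 = 49 left.
February 2019 has 28 days (2019 is not a leap year): 49 − 28 = 21 left.
January 2019 has 31 days; 31 − 21 = 10 → January 10, 2019.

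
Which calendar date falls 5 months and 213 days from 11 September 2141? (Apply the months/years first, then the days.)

September 12, 2142

Counting forward 5 months and 213 days from September 11, 2141: first the month/year part, then the days.
month 9 + 5 = 14, which is month 2 of year 2142 → February 2142.
Day 11 is valid in February, giving February 11, 2142.
Now add 213 days from February 11, 2142.
February has 28 days, so 28 − 11 = 17 days remain after February 11, 2142; 213 − 17 = 196 left.
March 2142 has 31 days: 196 − 31 = 165 left.
April 2142 has 30 days: 165 − 30 = 135 left.
May 2142 has 31 days: 135 − 31 = 104 left.
June 2142 has 30 days: 104 − 30 = 74 left.
July 2142 has 31 days: 74 − 31 = 43 left.
August 2142 has 31 days: 43 − 31 = 12 left.
12 days into September 2142 → September 12, 2142.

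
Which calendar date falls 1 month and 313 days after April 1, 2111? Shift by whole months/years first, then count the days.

March 9, 2112

Adding 1 month and 313 days from April 1, 2111: first the month/year part, then the days.
month 4 + 1 = 5 → May 2111.
Day 1 is valid in May, giving May 1, 2111.
Now add 313 days from May 1, 2111.
May has 31 days, so 31 − 1 = 30 days remain after May 1, 2111; 313 − 30 = 283 left.
June 2111 has 30 days: 283 − 30 = 253 left.
July 2111 has 31 days: 253 − 31 = 222 left.
August 2111 has 31 days: 222 − 31 = 191 left.
September 2111 has 30 days: 191 − 30 = 161 left.
October 2111 has 31 days: 161 − 31 = 130 left.
November 2111 has 30 days: 130 − 30 = 100 left.
December 2111 has 31 days: 100 − 31 = 69 left.
January 2112 has 31 days: 69 − 31 = 38 left.
February 2112 has 29 days (2112 is a leap year): 38 − 29 = 9 left.
9 days into March 2112 → March 9, 2112.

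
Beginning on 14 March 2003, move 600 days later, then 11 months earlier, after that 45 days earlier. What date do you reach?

October 19, 2003

Counting forward 600 days from March 14, 2003:
March has 31 days, so 31 − 14 = 17 days remain after March 14, 2003; 600 − 17 = 583 left.
April 2003 has 30 days: 583 − 30 = 553 left.
May 2003 has 31 days: 553 − 31 = 522 left.
June 2003 has 30 days: 522 − 30 = 492 left.
July 2003 has 31 days: 492 − 31 = 461 left.
August 2003 has 31 days: 461 − 31 = 430 left.
September 2003 has 30 days: 430 − 30 = 400 left.
October 2003 has 31 days: 400 − 31 = 369 left.
November 2003 has 30 days: 369 − 30 = 339 left.
December 2003 has 31 days: 339 − 31 = 308 left.
January 2004 has 31 days: 308 − 31 = 277 left.
February 2004 has 29 days (2004 is a leap year): 277 − 29 = 248 left.
March 2004 has 31 days: 248 − 31 = 217 left.
April 2004 has 30 days: 217 − 30 = 187 left.
May 2004 has 31 days: 187 − 31 = 156 left.
June 2004 has 30 days: 156 − 30 = 126 left.
July 2004 has 31 days: 126 − 31 = 95 left.
August 2004 has 31 days: 95 − 31 = 64 left.
September 2004 has 30 days: 64 − 30 = 34 left.
October 2004 has 31 days: 34 − 31 = 3 left.
3 days into November 2004 → November 3, 2004.
Subtracting 11 months from November 3, 2004:
month 11 − 11 = 0, which is month 12 of year 2003 → December 2003.
Day 3 is valid in December, giving December 3, 2003.
Going back 45 days from December 3, 2003:
Going back 3 days from December 3, 2003 reaches the end of the previous month; 45 − 3 = 42 left.
November 2003 has 30 days: 42 − 30 = 12 left.
October 2003 has 31 days; 31 − 12 = 19 → October 19, 2003.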